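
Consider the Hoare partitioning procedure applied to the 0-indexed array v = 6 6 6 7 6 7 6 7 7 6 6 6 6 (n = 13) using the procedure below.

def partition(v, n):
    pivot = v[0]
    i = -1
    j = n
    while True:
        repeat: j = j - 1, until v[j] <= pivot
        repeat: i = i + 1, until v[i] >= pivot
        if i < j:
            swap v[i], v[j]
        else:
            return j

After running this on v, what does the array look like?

pivot=6
j stops at 12 (6), i stops at 0 (6); swap ⇒ 6 6 6 7 6 7 6 7 7 6 6 6 6
j stops at 11 (6), i stops at 1 (6); swap ⇒ 6 6 6 7 6 7 6 7 7 6 6 6 6
j stops at 10 (6), i stops at 2 (6); swap ⇒ 6 6 6 7 6 7 6 7 7 6 6 6 6
j stops at 9 (6), i stops at 3 (7); swap ⇒ 6 6 6 6 6 7 6 7 7 7 6 6 6
j stops at 6 (6), i stops at 4 (6); swap ⇒ 6 6 6 6 6 7 6 7 7 7 6 6 6
j stops at 4, i stops at 5; i≥j ⇒ return 4. v=6 6 6 6 6 7 6 7 7 7 6 6 6

6 6 6 6 6 7 6 7 7 7 6 6 6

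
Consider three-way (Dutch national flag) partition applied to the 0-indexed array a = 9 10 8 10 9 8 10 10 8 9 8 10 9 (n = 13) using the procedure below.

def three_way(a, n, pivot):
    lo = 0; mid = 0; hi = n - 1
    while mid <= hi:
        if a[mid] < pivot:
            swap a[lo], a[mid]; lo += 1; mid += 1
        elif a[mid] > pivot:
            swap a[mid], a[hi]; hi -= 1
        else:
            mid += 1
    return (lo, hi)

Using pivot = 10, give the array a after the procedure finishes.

lo=0 mid=0 hi=12
9<10: swap(0,0), lo=1 mid=1 ⇒ 9 10 8 10 9 8 10 10 8 9 8 10 9
10=10: mid=2
8<10: swap(1,2), lo=2 mid=3 ⇒ 9 8 10 10 9 8 10 10 8 9 8 10 9
10=10: mid=4
9<10: swap(2,4), lo=3 mid=5 ⇒ 9 8 9 10 10 8 10 10 8 9 8 10 9
8<10: swap(3,5), lo=4 mid=6 ⇒ 9 8 9 8 10 10 10 10 8 9 8 10 9
10=10: mid=7
10=10: mid=8
8<10: swap(4,8), lo=5 mid=9 ⇒ 9 8 9 8 8 10 10 10 10 9 8 10 9
9<10: swap(5,9), lo=6 mid=10 ⇒ 9 8 9 8 8 9 10 10 10 10 8 10 9
8<10: swap(6,10), lo=7 mid=11 ⇒ 9 8 9 8 8 9 8 10 10 10 10 10 9
10=10: mid=12
9<10: swap(7,12), lo=8 mid=13 ⇒ 9 8 9 8 8 9 8 9 10 10 10 10 10
done. lo=8 hi=12; a=9 8 9 8 8 9 8 9 10 10 10 10 10

9 8 9 8 8 9 8 9 10 10 10 10 10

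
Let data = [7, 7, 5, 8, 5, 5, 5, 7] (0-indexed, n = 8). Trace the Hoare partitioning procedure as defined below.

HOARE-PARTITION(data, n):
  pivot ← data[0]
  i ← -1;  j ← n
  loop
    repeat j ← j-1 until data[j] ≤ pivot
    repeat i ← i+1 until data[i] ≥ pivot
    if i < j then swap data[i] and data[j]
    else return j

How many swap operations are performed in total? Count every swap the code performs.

pivot=7
j stops at 7 (7), i stops at 0 (7); swap ⇒ [7, 7, 5, 8, 5, 5, 5, 7]
j stops at 6 (5), i stops at 1 (7); swap ⇒ [7, 5, 5, 8, 5, 5, 7, 7]
j stops at 5 (5), i stops at 3 (8); swap ⇒ [7, 5, 5, 5, 5, 8, 7, 7]
j stops at 4, i stops at 5; i≥j ⇒ return 4. data=[7, 5, 5, 5, 5, 8, 7, 7]

3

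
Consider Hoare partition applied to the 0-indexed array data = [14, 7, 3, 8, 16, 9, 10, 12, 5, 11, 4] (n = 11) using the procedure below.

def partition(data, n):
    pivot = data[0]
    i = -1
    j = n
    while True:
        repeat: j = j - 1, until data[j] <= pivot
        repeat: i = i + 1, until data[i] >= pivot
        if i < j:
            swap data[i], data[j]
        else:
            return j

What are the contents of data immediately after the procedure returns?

[4, 7, 3, 8, 11, 9, 10, 12, 5, 16, 14]

pivot = data[0] = 14; i = -1, j = 11
j→10 (data[10]=4≤14), i→0 (data[0]=14≥14); i<j, swap → [4, 7, 3, 8, 16, 9, 10, 12, 5, 11, 14]
j→9 (data[9]=11≤14), i→4 (data[4]=16≥14); i<j, swap → [4, 7, 3, 8, 11, 9, 10, 12, 5, 16, 14]
j→8, i→9; i≥j, return j=8. data = [4, 7, 3, 8, 11, 9, 10, 12, 5, 16, 14]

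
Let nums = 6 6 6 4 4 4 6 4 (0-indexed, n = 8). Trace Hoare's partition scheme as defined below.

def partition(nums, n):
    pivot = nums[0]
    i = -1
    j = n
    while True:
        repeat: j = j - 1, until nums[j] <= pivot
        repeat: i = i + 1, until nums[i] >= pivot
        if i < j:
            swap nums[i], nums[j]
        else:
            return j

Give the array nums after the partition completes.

4 6 4 4 4 6 6 6

pivot = nums[0] = 6; i = -1, j = 8
j→7 (nums[7]=4≤6), i→0 (nums[0]=6≥6); i<j, swap → 4 6 6 4 4 4 6 6
j→6 (nums[6]=6≤6), i→1 (nums[1]=6≥6); i<j, swap → 4 6 6 4 4 4 6 6
j→5 (nums[5]=4≤6), i→2 (nums[2]=6≥6); i<j, swap → 4 6 4 4 4 6 6 6
j→4, i→5; i≥j, return j=4. nums = 4 6 4 4 4 6 6 6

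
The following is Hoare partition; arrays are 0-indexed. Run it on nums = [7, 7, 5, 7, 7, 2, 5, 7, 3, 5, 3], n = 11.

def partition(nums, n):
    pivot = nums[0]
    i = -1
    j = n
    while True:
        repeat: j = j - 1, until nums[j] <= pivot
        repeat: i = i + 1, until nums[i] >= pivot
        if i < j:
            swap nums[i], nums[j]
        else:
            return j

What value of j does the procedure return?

6

pivot = nums[0] = 7; i = -1, j = 11
j→10 (nums[10]=3≤7), i→0 (nums[0]=7≥7); i<j, swap → [3, 7, 5, 7, 7, 2, 5, 7, 3, 5, 7]
j→9 (nums[9]=5≤7), i→1 (nums[1]=7≥7); i<j, swap → [3, 5, 5, 7, 7, 2, 5, 7, 3, 7, 7]
j→8 (nums[8]=3≤7), i→3 (nums[3]=7≥7); i<j, swap → [3, 5, 5, 3, 7, 2, 5, 7, 7, 7, 7]
j→7 (nums[7]=7≤7), i→4 (nums[4]=7≥7); i<j, swap → [3, 5, 5, 3, 7, 2, 5, 7, 7, 7, 7]
j→6, i→7; i≥j, return j=6. nums = [3, 5, 5, 3, 7, 2, 5, 7, 7, 7, 7]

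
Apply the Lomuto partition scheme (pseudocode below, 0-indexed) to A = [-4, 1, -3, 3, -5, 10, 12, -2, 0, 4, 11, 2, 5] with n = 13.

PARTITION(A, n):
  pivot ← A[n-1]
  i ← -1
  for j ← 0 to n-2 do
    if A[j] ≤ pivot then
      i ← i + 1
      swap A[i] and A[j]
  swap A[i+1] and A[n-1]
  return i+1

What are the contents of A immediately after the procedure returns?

pivot = A[12] = 5; i = -1
j=0: A[0]=-4 ≤ 5 → i=0, swap A[0],A[0] (no change) → [-4, 1, -3, 3, -5, 10, 12, -2, 0, 4, 11, 2, 5]
j=1: A[1]=1 ≤ 5 → i=1, swap A[1],A[1] (no change) → [-4, 1, -3, 3, -5, 10, 12, -2, 0, 4, 11, 2, 5]
j=2: A[2]=-3 ≤ 5 → i=2, swap A[2],A[2] (no change) → [-4, 1, -3, 3, -5, 10, 12, -2, 0, 4, 11, 2, 5]
j=3: A[3]=3 ≤ 5 → i=3, swap A[3],A[3] (no change) → [-4, 1, -3, 3, -5, 10, 12, -2, 0, 4, 11, 2, 5]
j=4: A[4]=-5 ≤ 5 → i=4, swap A[4],A[4] (no change) → [-4, 1, -3, 3, -5, 10, 12, -2, 0, 4, 11, 2, 5]
j=5: A[5]=10 > 5 → no swap
j=6: A[6]=12 > 5 → no swap
j=7: A[7]=-2 ≤ 5 → i=5, swap A[5],A[7] → [-4, 1, -3, 3, -5, -2, 12, 10, 0, 4, 11, 2, 5]
j=8: A[8]=0 ≤ 5 → i=6, swap A[6],A[8] → [-4, 1, -3, 3, -5, -2, 0, 10, 12, 4, 11, 2, 5]
j=9: A[9]=4 ≤ 5 → i=7, swap A[7],A[9] → [-4, 1, -3, 3, -5, -2, 0, 4, 12, 10, 11, 2, 5]
j=10: A[10]=11 > 5 → no swap
j=11: A[11]=2 ≤ 5 → i=8, swap A[8],A[11] → [-4, 1, -3, 3, -5, -2, 0, 4, 2, 10, 11, 12, 5]
final swap A[9],A[12] → [-4, 1, -3, 3, -5, -2, 0, 4, 2, 5, 11, 12, 10]; return 9

[-4, 1, -3, 3, -5, -2, 0, 4, 2, 5, 11, 12, 10]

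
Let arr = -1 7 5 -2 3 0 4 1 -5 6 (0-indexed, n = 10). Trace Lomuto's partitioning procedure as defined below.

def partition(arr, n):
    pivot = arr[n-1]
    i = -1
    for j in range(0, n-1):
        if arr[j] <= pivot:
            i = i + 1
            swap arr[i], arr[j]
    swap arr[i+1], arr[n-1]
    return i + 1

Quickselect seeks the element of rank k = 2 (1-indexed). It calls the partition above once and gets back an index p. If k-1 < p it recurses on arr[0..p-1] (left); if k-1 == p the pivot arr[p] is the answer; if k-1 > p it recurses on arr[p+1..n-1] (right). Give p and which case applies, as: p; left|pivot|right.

8; left

pivot = arr[9] = 6; i = -1
j=0: arr[0]=-1 ≤ 6 → i=0, swap arr[0],arr[0] (no change) → -1 7 5 -2 3 0 4 1 -5 6
j=1: arr[1]=7 > 6 → no swap
j=2: arr[2]=5 ≤ 6 → i=1, swap arr[1],arr[2] → -1 5 7 -2 3 0 4 1 -5 6
j=3: arr[3]=-2 ≤ 6 → i=2, swap arr[2],arr[3] → -1 5 -2 7 3 0 4 1 -5 6
j=4: arr[4]=3 ≤ 6 → i=3, swap arr[3],arr[4] → -1 5 -2 3 7 0 4 1 -5 6
j=5: arr[5]=0 ≤ 6 → i=4, swap arr[4],arr[5] → -1 5 -2 3 0 7 4 1 -5 6
j=6: arr[6]=4 ≤ 6 → i=5, swap arr[5],arr[6] → -1 5 -2 3 0 4 7 1 -5 6
j=7: arr[7]=1 ≤ 6 → i=6, swap arr[6],arr[7] → -1 5 -2 3 0 4 1 7 -5 6
j=8: arr[8]=-5 ≤ 6 → i=7, swap arr[7],arr[8] → -1 5 -2 3 0 4 1 -5 7 6
final swap arr[8],arr[9] → -1 5 -2 3 0 4 1 -5 6 7; return 8
p = 8; k-1 = 1 < 8 ⇒ left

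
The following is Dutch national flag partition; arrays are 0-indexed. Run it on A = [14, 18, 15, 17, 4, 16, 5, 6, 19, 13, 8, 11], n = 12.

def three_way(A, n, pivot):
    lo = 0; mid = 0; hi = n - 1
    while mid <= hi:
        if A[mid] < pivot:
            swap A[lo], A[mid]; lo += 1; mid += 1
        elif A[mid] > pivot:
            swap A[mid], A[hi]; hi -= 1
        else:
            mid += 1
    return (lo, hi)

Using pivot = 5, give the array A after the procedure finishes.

[4, 5, 17, 15, 16, 18, 6, 19, 13, 8, 11, 14]

lo=0 mid=0 hi=11
14>5: swap(0,11), hi=10 ⇒ [11, 18, 15, 17, 4, 16, 5, 6, 19, 13, 8, 14]
11>5: swap(0,10), hi=9 ⇒ [8, 18, 15, 17, 4, 16, 5, 6, 19, 13, 11, 14]
8>5: swap(0,9), hi=8 ⇒ [13, 18, 15, 17, 4, 16, 5, 6, 19, 8, 11, 14]
13>5: swap(0,8), hi=7 ⇒ [19, 18, 15, 17, 4, 16, 5, 6, 13, 8, 11, 14]
19>5: swap(0,7), hi=6 ⇒ [6, 18, 15, 17, 4, 16, 5, 19, 13, 8, 11, 14]
6>5: swap(0,6), hi=5 ⇒ [5, 18, 15, 17, 4, 16, 6, 19, 13, 8, 11, 14]
5=5: mid=1
18>5: swap(1,5), hi=4 ⇒ [5, 16, 15, 17, 4, 18, 6, 19, 13, 8, 11, 14]
16>5: swap(1,4), hi=3 ⇒ [5, 4, 15, 17, 16, 18, 6, 19, 13, 8, 11, 14]
4<5: swap(0,1), lo=1 mid=2 ⇒ [4, 5, 15, 17, 16, 18, 6, 19, 13, 8, 11, 14]
15>5: swap(2,3), hi=2 ⇒ [4, 5, 17, 15, 16, 18, 6, 19, 13, 8, 11, 14]
17>5: swap(2,2), hi=1 ⇒ [4, 5, 17, 15, 16, 18, 6, 19, 13, 8, 11, 14]
done. lo=1 hi=1; A=[4, 5, 17, 15, 16, 18, 6, 19, 13, 8, 11, 14]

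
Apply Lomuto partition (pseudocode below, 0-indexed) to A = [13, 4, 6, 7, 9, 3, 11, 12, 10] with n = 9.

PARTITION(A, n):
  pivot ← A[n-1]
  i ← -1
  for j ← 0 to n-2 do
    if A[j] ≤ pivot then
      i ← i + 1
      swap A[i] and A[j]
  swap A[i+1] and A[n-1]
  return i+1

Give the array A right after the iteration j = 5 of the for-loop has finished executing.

[4, 6, 7, 9, 3, 13, 11, 12, 10]

pivot=10, i=-1
j=0: 13>10, skip
j=1: 4≤10, i=0, swap(0,1) ⇒ [4, 13, 6, 7, 9, 3, 11, 12, 10]
j=2: 6≤10, i=1, swap(1,2) ⇒ [4, 6, 13, 7, 9, 3, 11, 12, 10]
j=3: 7≤10, i=2, swap(2,3) ⇒ [4, 6, 7, 13, 9, 3, 11, 12, 10]
j=4: 9≤10, i=3, swap(3,4) ⇒ [4, 6, 7, 9, 13, 3, 11, 12, 10]
j=5: 3≤10, i=4, swap(4,5) ⇒ [4, 6, 7, 9, 3, 13, 11, 12, 10]
(after j=5) A = [4, 6, 7, 9, 3, 13, 11, 12, 10]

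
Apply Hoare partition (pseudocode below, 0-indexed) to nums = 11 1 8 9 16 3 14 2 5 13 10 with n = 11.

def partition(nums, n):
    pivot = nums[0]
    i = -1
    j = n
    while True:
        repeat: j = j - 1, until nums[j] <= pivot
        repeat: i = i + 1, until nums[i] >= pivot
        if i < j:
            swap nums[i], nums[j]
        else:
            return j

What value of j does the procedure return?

pivot = nums[0] = 11; i = -1, j = 11
j→10 (nums[10]=10≤11), i→0 (nums[0]=11≥11); i<j, swap → 10 1 8 9 16 3 14 2 5 13 11
j→8 (nums[8]=5≤11), i→4 (nums[4]=16≥11); i<j, swap → 10 1 8 9 5 3 14 2 16 13 11
j→7 (nums[7]=2≤11), i→6 (nums[6]=14≥11); i<j, swap → 10 1 8 9 5 3 2 14 16 13 11
j→6, i→7; i≥j, return j=6. nums = 10 1 8 9 5 3 2 14 16 13 11

6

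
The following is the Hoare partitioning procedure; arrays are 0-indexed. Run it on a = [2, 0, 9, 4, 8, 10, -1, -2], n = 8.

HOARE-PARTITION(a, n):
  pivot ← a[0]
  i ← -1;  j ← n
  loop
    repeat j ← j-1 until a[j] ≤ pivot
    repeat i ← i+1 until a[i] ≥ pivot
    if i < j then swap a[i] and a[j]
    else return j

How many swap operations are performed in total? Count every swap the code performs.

pivot = a[0] = 2; i = -1, j = 8
j→7 (a[7]=-2≤2), i→0 (a[0]=2≥2); i<j, swap → [-2, 0, 9, 4, 8, 10, -1, 2]
j→6 (a[6]=-1≤2), i→2 (a[2]=9≥2); i<j, swap → [-2, 0, -1, 4, 8, 10, 9, 2]
j→2, i→3; i≥j, return j=2. a = [-2, 0, -1, 4, 8, 10, 9, 2]

2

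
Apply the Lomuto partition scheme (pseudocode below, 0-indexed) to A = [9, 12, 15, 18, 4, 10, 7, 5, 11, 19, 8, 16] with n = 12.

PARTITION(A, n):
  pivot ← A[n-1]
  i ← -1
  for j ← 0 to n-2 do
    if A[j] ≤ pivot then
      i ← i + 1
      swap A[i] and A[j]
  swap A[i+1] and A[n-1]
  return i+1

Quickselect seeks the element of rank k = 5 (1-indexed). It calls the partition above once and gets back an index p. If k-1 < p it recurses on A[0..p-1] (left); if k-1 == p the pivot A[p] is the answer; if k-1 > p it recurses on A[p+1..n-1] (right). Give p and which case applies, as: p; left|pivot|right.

9; left

pivot = A[11] = 16; i = -1
j=0: A[0]=9 ≤ 16 → i=0, swap A[0],A[0] (no change) → [9, 12, 15, 18, 4, 10, 7, 5, 11, 19, 8, 16]
j=1: A[1]=12 ≤ 16 → i=1, swap A[1],A[1] (no change) → [9, 12, 15, 18, 4, 10, 7, 5, 11, 19, 8, 16]
j=2: A[2]=15 ≤ 16 → i=2, swap A[2],A[2] (no change) → [9, 12, 15, 18, 4, 10, 7, 5, 11, 19, 8, 16]
j=3: A[3]=18 > 16 → no swap
j=4: A[4]=4 ≤ 16 → i=3, swap A[3],A[4] → [9, 12, 15, 4, 18, 10, 7, 5, 11, 19, 8, 16]
j=5: A[5]=10 ≤ 16 → i=4, swap A[4],A[5] → [9, 12, 15, 4, 10, 18, 7, 5, 11, 19, 8, 16]
j=6: A[6]=7 ≤ 16 → i=5, swap A[5],A[6] → [9, 12, 15, 4, 10, 7, 18, 5, 11, 19, 8, 16]
j=7: A[7]=5 ≤ 16 → i=6, swap A[6],A[7] → [9, 12, 15, 4, 10, 7, 5, 18, 11, 19, 8, 16]
j=8: A[8]=11 ≤ 16 → i=7, swap A[7],A[8] → [9, 12, 15, 4, 10, 7, 5, 11, 18, 19, 8, 16]
j=9: A[9]=19 > 16 → no swap
j=10: A[10]=8 ≤ 16 → i=8, swap A[8],A[10] → [9, 12, 15, 4, 10, 7, 5, 11, 8, 19, 18, 16]
final swap A[9],A[11] → [9, 12, 15, 4, 10, 7, 5, 11, 8, 16, 18, 19]; return 9
p = 9; k-1 = 4 < 9 ⇒ left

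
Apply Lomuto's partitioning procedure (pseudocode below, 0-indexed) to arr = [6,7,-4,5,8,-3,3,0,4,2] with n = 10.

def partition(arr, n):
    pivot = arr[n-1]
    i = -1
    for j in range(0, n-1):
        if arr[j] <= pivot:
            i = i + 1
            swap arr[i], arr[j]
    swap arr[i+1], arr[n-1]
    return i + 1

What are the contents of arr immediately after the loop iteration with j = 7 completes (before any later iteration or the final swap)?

[-4,-3,0,5,8,7,3,6,4,2]

pivot = arr[9] = 2; i = -1
j=0: arr[0]=6 > 2 → no swap
j=1: arr[1]=7 > 2 → no swap
j=2: arr[2]=-4 ≤ 2 → i=0, swap arr[0],arr[2] → [-4,7,6,5,8,-3,3,0,4,2]
j=3: arr[3]=5 > 2 → no swap
j=4: arr[4]=8 > 2 → no swap
j=5: arr[5]=-3 ≤ 2 → i=1, swap arr[1],arr[5] → [-4,-3,6,5,8,7,3,0,4,2]
j=6: arr[6]=3 > 2 → no swap
j=7: arr[7]=0 ≤ 2 → i=2, swap arr[2],arr[7] → [-4,-3,0,5,8,7,3,6,4,2]
(after j=7) arr = [-4,-3,0,5,8,7,3,6,4,2]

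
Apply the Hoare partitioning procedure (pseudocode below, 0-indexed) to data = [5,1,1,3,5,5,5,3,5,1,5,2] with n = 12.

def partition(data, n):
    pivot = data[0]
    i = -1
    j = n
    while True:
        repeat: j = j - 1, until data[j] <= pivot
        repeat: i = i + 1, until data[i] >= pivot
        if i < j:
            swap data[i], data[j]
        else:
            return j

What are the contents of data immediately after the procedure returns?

[2,1,1,3,5,1,5,3,5,5,5,5]

pivot = data[0] = 5; i = -1, j = 12
j→11 (data[11]=2≤5), i→0 (data[0]=5≥5); i<j, swap → [2,1,1,3,5,5,5,3,5,1,5,5]
j→10 (data[10]=5≤5), i→4 (data[4]=5≥5); i<j, swap → [2,1,1,3,5,5,5,3,5,1,5,5]
j→9 (data[9]=1≤5), i→5 (data[5]=5≥5); i<j, swap → [2,1,1,3,5,1,5,3,5,5,5,5]
j→8 (data[8]=5≤5), i→6 (data[6]=5≥5); i<j, swap → [2,1,1,3,5,1,5,3,5,5,5,5]
j→7, i→8; i≥j, return j=7. data = [2,1,1,3,5,1,5,3,5,5,5,5]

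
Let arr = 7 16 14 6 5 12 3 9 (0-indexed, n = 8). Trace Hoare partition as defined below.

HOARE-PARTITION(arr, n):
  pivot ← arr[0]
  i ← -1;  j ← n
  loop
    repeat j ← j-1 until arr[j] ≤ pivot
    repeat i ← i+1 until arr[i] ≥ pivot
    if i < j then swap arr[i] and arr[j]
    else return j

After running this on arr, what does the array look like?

3 5 6 14 16 12 7 9

pivot = arr[0] = 7; i = -1, j = 8
j→6 (arr[6]=3≤7), i→0 (arr[0]=7≥7); i<j, swap → 3 16 14 6 5 12 7 9
j→4 (arr[4]=5≤7), i→1 (arr[1]=16≥7); i<j, swap → 3 5 14 6 16 12 7 9
j→3 (arr[3]=6≤7), i→2 (arr[2]=14≥7); i<j, swap → 3 5 6 14 16 12 7 9
j→2, i→3; i≥j, return j=2. arr = 3 5 6 14 16 12 7 9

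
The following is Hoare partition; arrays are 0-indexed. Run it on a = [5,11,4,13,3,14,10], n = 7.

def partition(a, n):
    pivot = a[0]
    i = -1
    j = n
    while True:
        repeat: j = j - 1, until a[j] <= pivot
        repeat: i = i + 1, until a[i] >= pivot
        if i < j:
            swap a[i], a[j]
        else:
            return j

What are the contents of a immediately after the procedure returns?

[3,4,11,13,5,14,10]

pivot = a[0] = 5; i = -1, j = 7
j→4 (a[4]=3≤5), i→0 (a[0]=5≥5); i<j, swap → [3,11,4,13,5,14,10]
j→2 (a[2]=4≤5), i→1 (a[1]=11≥5); i<j, swap → [3,4,11,13,5,14,10]
j→1, i→2; i≥j, return j=1. a = [3,4,11,13,5,14,10]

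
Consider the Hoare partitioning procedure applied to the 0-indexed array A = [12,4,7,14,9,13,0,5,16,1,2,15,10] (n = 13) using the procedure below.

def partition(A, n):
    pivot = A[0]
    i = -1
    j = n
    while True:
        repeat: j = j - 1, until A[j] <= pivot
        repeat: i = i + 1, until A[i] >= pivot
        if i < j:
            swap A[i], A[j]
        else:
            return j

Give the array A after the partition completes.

[10,4,7,2,9,1,0,5,16,13,14,15,12]

pivot=12
j stops at 12 (10), i stops at 0 (12); swap ⇒ [10,4,7,14,9,13,0,5,16,1,2,15,12]
j stops at 10 (2), i stops at 3 (14); swap ⇒ [10,4,7,2,9,13,0,5,16,1,14,15,12]
j stops at 9 (1), i stops at 5 (13); swap ⇒ [10,4,7,2,9,1,0,5,16,13,14,15,12]
j stops at 7, i stops at 8; i≥j ⇒ return 7. A=[10,4,7,2,9,1,0,5,16,13,14,15,12]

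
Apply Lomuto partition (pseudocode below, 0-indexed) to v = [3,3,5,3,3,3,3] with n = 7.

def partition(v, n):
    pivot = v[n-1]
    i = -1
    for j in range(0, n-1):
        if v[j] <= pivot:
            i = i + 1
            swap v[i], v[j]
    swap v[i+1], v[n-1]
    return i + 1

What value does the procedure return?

5

pivot = v[6] = 3; i = -1
j=0: v[0]=3 ≤ 3 → i=0, swap v[0],v[0] (no change) → [3,3,5,3,3,3,3]
j=1: v[1]=3 ≤ 3 → i=1, swap v[1],v[1] (no change) → [3,3,5,3,3,3,3]
j=2: v[2]=5 > 3 → no swap
j=3: v[3]=3 ≤ 3 → i=2, swap v[2],v[3] → [3,3,3,5,3,3,3]
j=4: v[4]=3 ≤ 3 → i=3, swap v[3],v[4] → [3,3,3,3,5,3,3]
j=5: v[5]=3 ≤ 3 → i=4, swap v[4],v[5] → [3,3,3,3,3,5,3]
final swap v[5],v[6] → [3,3,3,3,3,3,5]; return 5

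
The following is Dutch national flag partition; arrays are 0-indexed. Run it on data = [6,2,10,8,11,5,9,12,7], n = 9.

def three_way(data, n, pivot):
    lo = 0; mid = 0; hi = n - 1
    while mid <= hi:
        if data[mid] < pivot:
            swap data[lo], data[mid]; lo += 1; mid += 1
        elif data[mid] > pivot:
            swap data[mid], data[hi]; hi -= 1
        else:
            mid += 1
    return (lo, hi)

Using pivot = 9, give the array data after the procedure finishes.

[6,2,7,8,5,9,12,11,10]

pivot = 9; lo=0, mid=0, hi=8
data[mid]=6<9: swap data[0],data[0]; lo=1,mid=1 → [6,2,10,8,11,5,9,12,7]
data[mid]=2<9: swap data[1],data[1]; lo=2,mid=2 → [6,2,10,8,11,5,9,12,7]
data[mid]=10>9: swap data[2],data[8]; hi=7 → [6,2,7,8,11,5,9,12,10]
data[mid]=7<9: swap data[2],data[2]; lo=3,mid=3 → [6,2,7,8,11,5,9,12,10]
data[mid]=8<9: swap data[3],data[3]; lo=4,mid=4 → [6,2,7,8,11,5,9,12,10]
data[mid]=11>9: swap data[4],data[7]; hi=6 → [6,2,7,8,12,5,9,11,10]
data[mid]=12>9: swap data[4],data[6]; hi=5 → [6,2,7,8,9,5,12,11,10]
data[mid]=9=9: mid=5
data[mid]=5<9: swap data[4],data[5]; lo=5,mid=6 → [6,2,7,8,5,9,12,11,10]
end: lo=5, hi=5; data = [6,2,7,8,5,9,12,11,10]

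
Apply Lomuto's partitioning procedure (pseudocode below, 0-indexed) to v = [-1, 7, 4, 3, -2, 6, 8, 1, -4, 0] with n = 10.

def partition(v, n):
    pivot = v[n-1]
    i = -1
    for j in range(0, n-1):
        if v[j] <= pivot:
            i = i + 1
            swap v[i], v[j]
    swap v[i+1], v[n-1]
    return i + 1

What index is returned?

3

pivot = v[9] = 0; i = -1
j=0: v[0]=-1 ≤ 0 → i=0, swap v[0],v[0] (no change) → [-1, 7, 4, 3, -2, 6, 8, 1, -4, 0]
j=1: v[1]=7 > 0 → no swap
j=2: v[2]=4 > 0 → no swap
j=3: v[3]=3 > 0 → no swap
j=4: v[4]=-2 ≤ 0 → i=1, swap v[1],v[4] → [-1, -2, 4, 3, 7, 6, 8, 1, -4, 0]
j=5: v[5]=6 > 0 → no swap
j=6: v[6]=8 > 0 → no swap
j=7: v[7]=1 > 0 → no swap
j=8: v[8]=-4 ≤ 0 → i=2, swap v[2],v[8] → [-1, -2, -4, 3, 7, 6, 8, 1, 4, 0]
final swap v[3],v[9] → [-1, -2, -4, 0, 7, 6, 8, 1, 4, 3]; return 3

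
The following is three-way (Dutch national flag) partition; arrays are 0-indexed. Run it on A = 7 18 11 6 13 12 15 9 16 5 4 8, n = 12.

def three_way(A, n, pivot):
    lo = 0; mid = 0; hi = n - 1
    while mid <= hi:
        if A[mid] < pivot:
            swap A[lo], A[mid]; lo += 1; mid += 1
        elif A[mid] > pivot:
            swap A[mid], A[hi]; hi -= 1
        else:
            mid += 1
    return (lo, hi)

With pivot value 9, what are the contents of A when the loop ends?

lo=0 mid=0 hi=11
7<9: swap(0,0), lo=1 mid=1 ⇒ 7 18 11 6 13 12 15 9 16 5 4 8
18>9: swap(1,11), hi=10 ⇒ 7 8 11 6 13 12 15 9 16 5 4 18
8<9: swap(1,1), lo=2 mid=2 ⇒ 7 8 11 6 13 12 15 9 16 5 4 18
11>9: swap(2,10), hi=9 ⇒ 7 8 4 6 13 12 15 9 16 5 11 18
4<9: swap(2,2), lo=3 mid=3 ⇒ 7 8 4 6 13 12 15 9 16 5 11 18
6<9: swap(3,3), lo=4 mid=4 ⇒ 7 8 4 6 13 12 15 9 16 5 11 18
13>9: swap(4,9), hi=8 ⇒ 7 8 4 6 5 12 15 9 16 13 11 18
5<9: swap(4,4), lo=5 mid=5 ⇒ 7 8 4 6 5 12 15 9 16 13 11 18
12>9: swap(5,8), hi=7 ⇒ 7 8 4 6 5 16 15 9 12 13 11 18
16>9: swap(5,7), hi=6 ⇒ 7 8 4 6 5 9 15 16 12 13 11 18
9=9: mid=6
15>9: swap(6,6), hi=5 ⇒ 7 8 4 6 5 9 15 16 12 13 11 18
done. lo=5 hi=5; A=7 8 4 6 5 9 15 16 12 13 11 18

7 8 4 6 5 9 15 16 12 13 11 18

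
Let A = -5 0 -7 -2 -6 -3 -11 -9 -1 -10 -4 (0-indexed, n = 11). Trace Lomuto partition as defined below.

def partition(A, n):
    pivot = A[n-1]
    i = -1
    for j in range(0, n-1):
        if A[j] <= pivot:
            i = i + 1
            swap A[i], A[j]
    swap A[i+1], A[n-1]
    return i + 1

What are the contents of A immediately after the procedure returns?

pivot = A[10] = -4; i = -1
j=0: A[0]=-5 ≤ -4 → i=0, swap A[0],A[0] (no change) → -5 0 -7 -2 -6 -3 -11 -9 -1 -10 -4
j=1: A[1]=0 > -4 → no swap
j=2: A[2]=-7 ≤ -4 → i=1, swap A[1],A[2] → -5 -7 0 -2 -6 -3 -11 -9 -1 -10 -4
j=3: A[3]=-2 > -4 → no swap
j=4: A[4]=-6 ≤ -4 → i=2, swap A[2],A[4] → -5 -7 -6 -2 0 -3 -11 -9 -1 -10 -4
j=5: A[5]=-3 > -4 → no swap
j=6: A[6]=-11 ≤ -4 → i=3, swap A[3],A[6] → -5 -7 -6 -11 0 -3 -2 -9 -1 -10 -4
j=7: A[7]=-9 ≤ -4 → i=4, swap A[4],A[7] → -5 -7 -6 -11 -9 -3 -2 0 -1 -10 -4
j=8: A[8]=-1 > -4 → no swap
j=9: A[9]=-10 ≤ -4 → i=5, swap A[5],A[9] → -5 -7 -6 -11 -9 -10 -2 0 -1 -3 -4
final swap A[6],A[10] → -5 -7 -6 -11 -9 -10 -4 0 -1 -3 -2; return 6

-5 -7 -6 -11 -9 -10 -4 0 -1 -3 -2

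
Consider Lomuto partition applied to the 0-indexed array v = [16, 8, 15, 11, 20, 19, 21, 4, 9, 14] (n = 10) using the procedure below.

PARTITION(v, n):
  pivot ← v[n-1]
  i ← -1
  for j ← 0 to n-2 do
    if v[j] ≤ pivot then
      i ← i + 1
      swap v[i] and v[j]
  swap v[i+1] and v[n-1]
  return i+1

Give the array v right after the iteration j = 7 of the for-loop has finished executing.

pivot = v[9] = 14; i = -1
j=0: v[0]=16 > 14 → no swap
j=1: v[1]=8 ≤ 14 → i=0, swap v[0],v[1] → [8, 16, 15, 11, 20, 19, 21, 4, 9, 14]
j=2: v[2]=15 > 14 → no swap
j=3: v[3]=11 ≤ 14 → i=1, swap v[1],v[3] → [8, 11, 15, 16, 20, 19, 21, 4, 9, 14]
j=4: v[4]=20 > 14 → no swap
j=5: v[5]=19 > 14 → no swap
j=6: v[6]=21 > 14 → no swap
j=7: v[7]=4 ≤ 14 → i=2, swap v[2],v[7] → [8, 11, 4, 16, 20, 19, 21, 15, 9, 14]
(after j=7) v = [8, 11, 4, 16, 20, 19, 21, 15, 9, 14]

[8, 11, 4, 16, 20, 19, 21, 15, 9, 14]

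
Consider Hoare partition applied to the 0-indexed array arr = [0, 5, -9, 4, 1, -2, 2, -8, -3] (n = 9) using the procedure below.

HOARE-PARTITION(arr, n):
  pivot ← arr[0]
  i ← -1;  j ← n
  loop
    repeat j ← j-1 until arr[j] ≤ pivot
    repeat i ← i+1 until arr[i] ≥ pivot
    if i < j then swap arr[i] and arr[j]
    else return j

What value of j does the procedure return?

3

pivot = arr[0] = 0; i = -1, j = 9
j→8 (arr[8]=-3≤0), i→0 (arr[0]=0≥0); i<j, swap → [-3, 5, -9, 4, 1, -2, 2, -8, 0]
j→7 (arr[7]=-8≤0), i→1 (arr[1]=5≥0); i<j, swap → [-3, -8, -9, 4, 1, -2, 2, 5, 0]
j→5 (arr[5]=-2≤0), i→3 (arr[3]=4≥0); i<j, swap → [-3, -8, -9, -2, 1, 4, 2, 5, 0]
j→3, i→4; i≥j, return j=3. arr = [-3, -8, -9, -2, 1, 4, 2, 5, 0]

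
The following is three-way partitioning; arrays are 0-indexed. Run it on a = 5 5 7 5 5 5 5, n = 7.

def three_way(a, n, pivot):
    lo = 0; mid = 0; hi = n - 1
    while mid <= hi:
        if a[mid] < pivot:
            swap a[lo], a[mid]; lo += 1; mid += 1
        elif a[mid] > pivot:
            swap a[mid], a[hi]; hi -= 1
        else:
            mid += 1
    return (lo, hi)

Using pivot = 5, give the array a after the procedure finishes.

pivot = 5; lo=0, mid=0, hi=6
a[mid]=5=5: mid=1
a[mid]=5=5: mid=2
a[mid]=7>5: swap a[2],a[6]; hi=5 → 5 5 5 5 5 5 7
a[mid]=5=5: mid=3
a[mid]=5=5: mid=4
a[mid]=5=5: mid=5
a[mid]=5=5: mid=6
end: lo=0, hi=5; a = 5 5 5 5 5 5 7

5 5 5 5 5 5 7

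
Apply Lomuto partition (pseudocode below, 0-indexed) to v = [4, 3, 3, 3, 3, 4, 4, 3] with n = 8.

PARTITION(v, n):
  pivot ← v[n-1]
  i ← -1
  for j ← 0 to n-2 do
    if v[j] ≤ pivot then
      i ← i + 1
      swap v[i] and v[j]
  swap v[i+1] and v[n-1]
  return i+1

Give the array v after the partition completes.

pivot = v[7] = 3; i = -1
j=0: v[0]=4 > 3 → no swap
j=1: v[1]=3 ≤ 3 → i=0, swap v[0],v[1] → [3, 4, 3, 3, 3, 4, 4, 3]
j=2: v[2]=3 ≤ 3 → i=1, swap v[1],v[2] → [3, 3, 4, 3, 3, 4, 4, 3]
j=3: v[3]=3 ≤ 3 → i=2, swap v[2],v[3] → [3, 3, 3, 4, 3, 4, 4, 3]
j=4: v[4]=3 ≤ 3 → i=3, swap v[3],v[4] → [3, 3, 3, 3, 4, 4, 4, 3]
j=5: v[5]=4 > 3 → no swap
j=6: v[6]=4 > 3 → no swap
final swap v[4],v[7] → [3, 3, 3, 3, 3, 4, 4, 4]; return 4

[3, 3, 3, 3, 3, 4, 4, 4]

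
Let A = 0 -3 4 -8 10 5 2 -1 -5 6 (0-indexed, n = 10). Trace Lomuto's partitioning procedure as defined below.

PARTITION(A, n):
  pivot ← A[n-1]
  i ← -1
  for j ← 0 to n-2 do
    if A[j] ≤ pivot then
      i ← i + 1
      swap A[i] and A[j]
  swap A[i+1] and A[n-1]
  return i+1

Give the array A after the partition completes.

0 -3 4 -8 5 2 -1 -5 6 10

pivot = A[9] = 6; i = -1
j=0: A[0]=0 ≤ 6 → i=0, swap A[0],A[0] (no change) → 0 -3 4 -8 10 5 2 -1 -5 6
j=1: A[1]=-3 ≤ 6 → i=1, swap A[1],A[1] (no change) → 0 -3 4 -8 10 5 2 -1 -5 6
j=2: A[2]=4 ≤ 6 → i=2, swap A[2],A[2] (no change) → 0 -3 4 -8 10 5 2 -1 -5 6
j=3: A[3]=-8 ≤ 6 → i=3, swap A[3],A[3] (no change) → 0 -3 4 -8 10 5 2 -1 -5 6
j=4: A[4]=10 > 6 → no swap
j=5: A[5]=5 ≤ 6 → i=4, swap A[4],A[5] → 0 -3 4 -8 5 10 2 -1 -5 6
j=6: A[6]=2 ≤ 6 → i=5, swap A[5],A[6] → 0 -3 4 -8 5 2 10 -1 -5 6
j=7: A[7]=-1 ≤ 6 → i=6, swap A[6],A[7] → 0 -3 4 -8 5 2 -1 10 -5 6
j=8: A[8]=-5 ≤ 6 → i=7, swap A[7],A[8] → 0 -3 4 -8 5 2 -1 -5 10 6
final swap A[8],A[9] → 0 -3 4 -8 5 2 -1 -5 6 10; return 8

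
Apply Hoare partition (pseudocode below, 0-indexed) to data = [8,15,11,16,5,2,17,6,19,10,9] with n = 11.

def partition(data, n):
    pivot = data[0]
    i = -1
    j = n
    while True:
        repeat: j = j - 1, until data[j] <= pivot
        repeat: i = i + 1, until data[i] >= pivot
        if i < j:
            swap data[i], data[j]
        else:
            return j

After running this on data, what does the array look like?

[6,2,5,16,11,15,17,8,19,10,9]

pivot = data[0] = 8; i = -1, j = 11
j→7 (data[7]=6≤8), i→0 (data[0]=8≥8); i<j, swap → [6,15,11,16,5,2,17,8,19,10,9]
j→5 (data[5]=2≤8), i→1 (data[1]=15≥8); i<j, swap → [6,2,11,16,5,15,17,8,19,10,9]
j→4 (data[4]=5≤8), i→2 (data[2]=11≥8); i<j, swap → [6,2,5,16,11,15,17,8,19,10,9]
j→2, i→3; i≥j, return j=2. data = [6,2,5,16,11,15,17,8,19,10,9]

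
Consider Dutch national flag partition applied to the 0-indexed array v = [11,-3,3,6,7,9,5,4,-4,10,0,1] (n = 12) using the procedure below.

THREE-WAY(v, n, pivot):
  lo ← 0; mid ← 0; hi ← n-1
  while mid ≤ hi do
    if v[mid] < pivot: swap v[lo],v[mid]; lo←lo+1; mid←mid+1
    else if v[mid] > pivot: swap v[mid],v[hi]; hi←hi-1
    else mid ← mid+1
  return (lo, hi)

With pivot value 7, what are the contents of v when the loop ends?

lo=0 mid=0 hi=11
11>7: swap(0,11), hi=10 ⇒ [1,-3,3,6,7,9,5,4,-4,10,0,11]
1<7: swap(0,0), lo=1 mid=1 ⇒ [1,-3,3,6,7,9,5,4,-4,10,0,11]
-3<7: swap(1,1), lo=2 mid=2 ⇒ [1,-3,3,6,7,9,5,4,-4,10,0,11]
3<7: swap(2,2), lo=3 mid=3 ⇒ [1,-3,3,6,7,9,5,4,-4,10,0,11]
6<7: swap(3,3), lo=4 mid=4 ⇒ [1,-3,3,6,7,9,5,4,-4,10,0,11]
7=7: mid=5
9>7: swap(5,10), hi=9 ⇒ [1,-3,3,6,7,0,5,4,-4,10,9,11]
0<7: swap(4,5), lo=5 mid=6 ⇒ [1,-3,3,6,0,7,5,4,-4,10,9,11]
5<7: swap(5,6), lo=6 mid=7 ⇒ [1,-3,3,6,0,5,7,4,-4,10,9,11]
4<7: swap(6,7), lo=7 mid=8 ⇒ [1,-3,3,6,0,5,4,7,-4,10,9,11]
-4<7: swap(7,8), lo=8 mid=9 ⇒ [1,-3,3,6,0,5,4,-4,7,10,9,11]
10>7: swap(9,9), hi=8 ⇒ [1,-3,3,6,0,5,4,-4,7,10,9,11]
done. lo=8 hi=8; v=[1,-3,3,6,0,5,4,-4,7,10,9,11]

[1,-3,3,6,0,5,4,-4,7,10,9,11]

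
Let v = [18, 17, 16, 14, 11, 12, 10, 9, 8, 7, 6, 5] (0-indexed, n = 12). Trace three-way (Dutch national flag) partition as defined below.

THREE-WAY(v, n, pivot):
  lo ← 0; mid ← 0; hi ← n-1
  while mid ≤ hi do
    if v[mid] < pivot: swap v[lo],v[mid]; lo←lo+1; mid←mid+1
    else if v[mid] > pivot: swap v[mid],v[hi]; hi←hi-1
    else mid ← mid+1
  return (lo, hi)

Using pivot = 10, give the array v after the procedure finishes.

[5, 6, 7, 8, 9, 10, 12, 11, 14, 16, 17, 18]

pivot = 10; lo=0, mid=0, hi=11
v[mid]=18>10: swap v[0],v[11]; hi=10 → [5, 17, 16, 14, 11, 12, 10, 9, 8, 7, 6, 18]
v[mid]=5<10: swap v[0],v[0]; lo=1,mid=1 → [5, 17, 16, 14, 11, 12, 10, 9, 8, 7, 6, 18]
v[mid]=17>10: swap v[1],v[10]; hi=9 → [5, 6, 16, 14, 11, 12, 10, 9, 8, 7, 17, 18]
v[mid]=6<10: swap v[1],v[1]; lo=2,mid=2 → [5, 6, 16, 14, 11, 12, 10, 9, 8, 7, 17, 18]
v[mid]=16>10: swap v[2],v[9]; hi=8 → [5, 6, 7, 14, 11, 12, 10, 9, 8, 16, 17, 18]
v[mid]=7<10: swap v[2],v[2]; lo=3,mid=3 → [5, 6, 7, 14, 11, 12, 10, 9, 8, 16, 17, 18]
v[mid]=14>10: swap v[3],v[8]; hi=7 → [5, 6, 7, 8, 11, 12, 10, 9, 14, 16, 17, 18]
v[mid]=8<10: swap v[3],v[3]; lo=4,mid=4 → [5, 6, 7, 8, 11, 12, 10, 9, 14, 16, 17, 18]
v[mid]=11>10: swap v[4],v[7]; hi=6 → [5, 6, 7, 8, 9, 12, 10, 11, 14, 16, 17, 18]
v[mid]=9<10: swap v[4],v[4]; lo=5,mid=5 → [5, 6, 7, 8, 9, 12, 10, 11, 14, 16, 17, 18]
v[mid]=12>10: swap v[5],v[6]; hi=5 → [5, 6, 7, 8, 9, 10, 12, 11, 14, 16, 17, 18]
v[mid]=10=10: mid=6
end: lo=5, hi=5; v = [5, 6, 7, 8, 9, 10, 12, 11, 14, 16, 17, 18]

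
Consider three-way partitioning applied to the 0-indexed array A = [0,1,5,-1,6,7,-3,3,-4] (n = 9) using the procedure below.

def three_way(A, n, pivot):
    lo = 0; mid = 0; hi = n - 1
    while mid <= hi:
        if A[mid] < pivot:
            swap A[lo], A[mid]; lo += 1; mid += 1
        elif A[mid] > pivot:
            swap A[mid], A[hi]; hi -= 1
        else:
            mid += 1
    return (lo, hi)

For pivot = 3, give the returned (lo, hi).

(5, 5)

lo=0 mid=0 hi=8
0<3: swap(0,0), lo=1 mid=1 ⇒ [0,1,5,-1,6,7,-3,3,-4]
1<3: swap(1,1), lo=2 mid=2 ⇒ [0,1,5,-1,6,7,-3,3,-4]
5>3: swap(2,8), hi=7 ⇒ [0,1,-4,-1,6,7,-3,3,5]
-4<3: swap(2,2), lo=3 mid=3 ⇒ [0,1,-4,-1,6,7,-3,3,5]
-1<3: swap(3,3), lo=4 mid=4 ⇒ [0,1,-4,-1,6,7,-3,3,5]
6>3: swap(4,7), hi=6 ⇒ [0,1,-4,-1,3,7,-3,6,5]
3=3: mid=5
7>3: swap(5,6), hi=5 ⇒ [0,1,-4,-1,3,-3,7,6,5]
-3<3: swap(4,5), lo=5 mid=6 ⇒ [0,1,-4,-1,-3,3,7,6,5]
done. lo=5 hi=5; A=[0,1,-4,-1,-3,3,7,6,5]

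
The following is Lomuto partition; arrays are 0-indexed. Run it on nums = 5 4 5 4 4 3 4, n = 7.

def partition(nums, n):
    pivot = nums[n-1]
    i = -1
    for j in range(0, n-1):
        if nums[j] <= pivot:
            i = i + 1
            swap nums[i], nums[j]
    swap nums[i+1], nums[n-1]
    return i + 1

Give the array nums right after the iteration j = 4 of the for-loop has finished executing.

pivot = nums[6] = 4; i = -1
j=0: nums[0]=5 > 4 → no swap
j=1: nums[1]=4 ≤ 4 → i=0, swap nums[0],nums[1] → 4 5 5 4 4 3 4
j=2: nums[2]=5 > 4 → no swap
j=3: nums[3]=4 ≤ 4 → i=1, swap nums[1],nums[3] → 4 4 5 5 4 3 4
j=4: nums[4]=4 ≤ 4 → i=2, swap nums[2],nums[4] → 4 4 4 5 5 3 4
(after j=4) nums = 4 4 4 5 5 3 4

4 4 4 5 5 3 4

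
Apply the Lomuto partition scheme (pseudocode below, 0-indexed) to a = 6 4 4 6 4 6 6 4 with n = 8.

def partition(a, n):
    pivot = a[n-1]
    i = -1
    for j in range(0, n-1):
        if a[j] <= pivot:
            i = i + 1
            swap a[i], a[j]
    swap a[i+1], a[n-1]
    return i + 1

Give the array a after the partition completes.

pivot = a[7] = 4; i = -1
j=0: a[0]=6 > 4 → no swap
j=1: a[1]=4 ≤ 4 → i=0, swap a[0],a[1] → 4 6 4 6 4 6 6 4
j=2: a[2]=4 ≤ 4 → i=1, swap a[1],a[2] → 4 4 6 6 4 6 6 4
j=3: a[3]=6 > 4 → no swap
j=4: a[4]=4 ≤ 4 → i=2, swap a[2],a[4] → 4 4 4 6 6 6 6 4
j=5: a[5]=6 > 4 → no swap
j=6: a[6]=6 > 4 → no swap
final swap a[3],a[7] → 4 4 4 4 6 6 6 6; return 3

4 4 4 4 6 6 6 6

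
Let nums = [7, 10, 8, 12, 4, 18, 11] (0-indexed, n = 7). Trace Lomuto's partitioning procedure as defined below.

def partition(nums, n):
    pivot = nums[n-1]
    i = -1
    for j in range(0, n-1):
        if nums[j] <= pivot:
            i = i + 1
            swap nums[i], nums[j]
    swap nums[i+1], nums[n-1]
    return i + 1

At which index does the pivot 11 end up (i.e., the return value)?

pivot=11, i=-1
j=0: 7≤11, i=0, swap(0,0) ⇒ [7, 10, 8, 12, 4, 18, 11]
j=1: 10≤11, i=1, swap(1,1) ⇒ [7, 10, 8, 12, 4, 18, 11]
j=2: 8≤11, i=2, swap(2,2) ⇒ [7, 10, 8, 12, 4, 18, 11]
j=3: 12>11, skip
j=4: 4≤11, i=3, swap(3,4) ⇒ [7, 10, 8, 4, 12, 18, 11]
j=5: 18>11, skip
swap(4,6) ⇒ [7, 10, 8, 4, 11, 18, 12]; return 4

4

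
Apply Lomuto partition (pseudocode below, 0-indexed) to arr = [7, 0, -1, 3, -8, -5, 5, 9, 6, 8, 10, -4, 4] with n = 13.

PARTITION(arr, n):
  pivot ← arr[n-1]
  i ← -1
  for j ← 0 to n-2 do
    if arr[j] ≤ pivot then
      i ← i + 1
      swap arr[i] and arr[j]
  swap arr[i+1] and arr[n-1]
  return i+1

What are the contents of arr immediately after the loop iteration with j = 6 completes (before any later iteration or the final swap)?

[0, -1, 3, -8, -5, 7, 5, 9, 6, 8, 10, -4, 4]

pivot=4, i=-1
j=0: 7>4, skip
j=1: 0≤4, i=0, swap(0,1) ⇒ [0, 7, -1, 3, -8, -5, 5, 9, 6, 8, 10, -4, 4]
j=2: -1≤4, i=1, swap(1,2) ⇒ [0, -1, 7, 3, -8, -5, 5, 9, 6, 8, 10, -4, 4]
j=3: 3≤4, i=2, swap(2,3) ⇒ [0, -1, 3, 7, -8, -5, 5, 9, 6, 8, 10, -4, 4]
j=4: -8≤4, i=3, swap(3,4) ⇒ [0, -1, 3, -8, 7, -5, 5, 9, 6, 8, 10, -4, 4]
j=5: -5≤4, i=4, swap(4,5) ⇒ [0, -1, 3, -8, -5, 7, 5, 9, 6, 8, 10, -4, 4]
j=6: 5>4, skip
(after j=6) arr = [0, -1, 3, -8, -5, 7, 5, 9, 6, 8, 10, -4, 4]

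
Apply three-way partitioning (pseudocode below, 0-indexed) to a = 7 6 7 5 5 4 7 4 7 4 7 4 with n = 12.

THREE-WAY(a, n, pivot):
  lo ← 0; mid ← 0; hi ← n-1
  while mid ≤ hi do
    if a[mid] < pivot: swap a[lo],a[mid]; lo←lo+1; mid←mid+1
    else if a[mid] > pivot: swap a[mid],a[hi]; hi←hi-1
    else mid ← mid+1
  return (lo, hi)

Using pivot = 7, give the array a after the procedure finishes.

6 5 5 4 4 4 4 7 7 7 7 7

pivot = 7; lo=0, mid=0, hi=11
a[mid]=7=7: mid=1
a[mid]=6<7: swap a[0],a[1]; lo=1,mid=2 → 6 7 7 5 5 4 7 4 7 4 7 4
a[mid]=7=7: mid=3
a[mid]=5<7: swap a[1],a[3]; lo=2,mid=4 → 6 5 7 7 5 4 7 4 7 4 7 4
a[mid]=5<7: swap a[2],a[4]; lo=3,mid=5 → 6 5 5 7 7 4 7 4 7 4 7 4
a[mid]=4<7: swap a[3],a[5]; lo=4,mid=6 → 6 5 5 4 7 7 7 4 7 4 7 4
a[mid]=7=7: mid=7
a[mid]=4<7: swap a[4],a[7]; lo=5,mid=8 → 6 5 5 4 4 7 7 7 7 4 7 4
a[mid]=7=7: mid=9
a[mid]=4<7: swap a[5],a[9]; lo=6,mid=10 → 6 5 5 4 4 4 7 7 7 7 7 4
a[mid]=7=7: mid=11
a[mid]=4<7: swap a[6],a[11]; lo=7,mid=12 → 6 5 5 4 4 4 4 7 7 7 7 7
end: lo=7, hi=11; a = 6 5 5 4 4 4 4 7 7 7 7 7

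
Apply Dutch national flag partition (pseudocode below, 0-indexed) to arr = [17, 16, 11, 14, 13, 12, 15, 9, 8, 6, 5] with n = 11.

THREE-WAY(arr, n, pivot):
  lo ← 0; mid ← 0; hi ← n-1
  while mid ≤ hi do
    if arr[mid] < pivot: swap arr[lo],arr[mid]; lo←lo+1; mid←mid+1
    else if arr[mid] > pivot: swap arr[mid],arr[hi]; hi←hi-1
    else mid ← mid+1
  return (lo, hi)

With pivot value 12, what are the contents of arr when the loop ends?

pivot = 12; lo=0, mid=0, hi=10
arr[mid]=17>12: swap arr[0],arr[10]; hi=9 → [5, 16, 11, 14, 13, 12, 15, 9, 8, 6, 17]
arr[mid]=5<12: swap arr[0],arr[0]; lo=1,mid=1 → [5, 16, 11, 14, 13, 12, 15, 9, 8, 6, 17]
arr[mid]=16>12: swap arr[1],arr[9]; hi=8 → [5, 6, 11, 14, 13, 12, 15, 9, 8, 16, 17]
arr[mid]=6<12: swap arr[1],arr[1]; lo=2,mid=2 → [5, 6, 11, 14, 13, 12, 15, 9, 8, 16, 17]
arr[mid]=11<12: swap arr[2],arr[2]; lo=3,mid=3 → [5, 6, 11, 14, 13, 12, 15, 9, 8, 16, 17]
arr[mid]=14>12: swap arr[3],arr[8]; hi=7 → [5, 6, 11, 8, 13, 12, 15, 9, 14, 16, 17]
arr[mid]=8<12: swap arr[3],arr[3]; lo=4,mid=4 → [5, 6, 11, 8, 13, 12, 15, 9, 14, 16, 17]
arr[mid]=13>12: swap arr[4],arr[7]; hi=6 → [5, 6, 11, 8, 9, 12, 15, 13, 14, 16, 17]
arr[mid]=9<12: swap arr[4],arr[4]; lo=5,mid=5 → [5, 6, 11, 8, 9, 12, 15, 13, 14, 16, 17]
arr[mid]=12=12: mid=6
arr[mid]=15>12: swap arr[6],arr[6]; hi=5 → [5, 6, 11, 8, 9, 12, 15, 13, 14, 16, 17]
end: lo=5, hi=5; arr = [5, 6, 11, 8, 9, 12, 15, 13, 14, 16, 17]

[5, 6, 11, 8, 9, 12, 15, 13, 14, 16, 17]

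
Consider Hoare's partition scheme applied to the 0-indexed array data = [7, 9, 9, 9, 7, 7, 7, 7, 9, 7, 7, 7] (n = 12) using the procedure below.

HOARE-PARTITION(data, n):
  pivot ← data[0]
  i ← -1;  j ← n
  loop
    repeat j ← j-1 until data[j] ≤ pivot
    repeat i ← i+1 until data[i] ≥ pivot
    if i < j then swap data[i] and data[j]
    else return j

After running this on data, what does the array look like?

[7, 7, 7, 7, 7, 7, 7, 9, 9, 9, 9, 7]

pivot = data[0] = 7; i = -1, j = 12
j→11 (data[11]=7≤7), i→0 (data[0]=7≥7); i<j, swap → [7, 9, 9, 9, 7, 7, 7, 7, 9, 7, 7, 7]
j→10 (data[10]=7≤7), i→1 (data[1]=9≥7); i<j, swap → [7, 7, 9, 9, 7, 7, 7, 7, 9, 7, 9, 7]
j→9 (data[9]=7≤7), i→2 (data[2]=9≥7); i<j, swap → [7, 7, 7, 9, 7, 7, 7, 7, 9, 9, 9, 7]
j→7 (data[7]=7≤7), i→3 (data[3]=9≥7); i<j, swap → [7, 7, 7, 7, 7, 7, 7, 9, 9, 9, 9, 7]
j→6 (data[6]=7≤7), i→4 (data[4]=7≥7); i<j, swap → [7, 7, 7, 7, 7, 7, 7, 9, 9, 9, 9, 7]
j→5, i→5; i≥j, return j=5. data = [7, 7, 7, 7, 7, 7, 7, 9, 9, 9, 9, 7]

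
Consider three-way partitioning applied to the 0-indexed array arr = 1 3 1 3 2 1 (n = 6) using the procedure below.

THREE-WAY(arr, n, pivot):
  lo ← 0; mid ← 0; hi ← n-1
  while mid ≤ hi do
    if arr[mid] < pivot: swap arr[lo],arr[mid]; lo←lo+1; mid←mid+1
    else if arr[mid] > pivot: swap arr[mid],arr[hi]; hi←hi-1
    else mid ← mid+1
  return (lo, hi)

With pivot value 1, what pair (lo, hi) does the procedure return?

(0, 2)

pivot = 1; lo=0, mid=0, hi=5
arr[mid]=1=1: mid=1
arr[mid]=3>1: swap arr[1],arr[5]; hi=4 → 1 1 1 3 2 3
arr[mid]=1=1: mid=2
arr[mid]=1=1: mid=3
arr[mid]=3>1: swap arr[3],arr[4]; hi=3 → 1 1 1 2 3 3
arr[mid]=2>1: swap arr[3],arr[3]; hi=2 → 1 1 1 2 3 3
end: lo=0, hi=2; arr = 1 1 1 2 3 3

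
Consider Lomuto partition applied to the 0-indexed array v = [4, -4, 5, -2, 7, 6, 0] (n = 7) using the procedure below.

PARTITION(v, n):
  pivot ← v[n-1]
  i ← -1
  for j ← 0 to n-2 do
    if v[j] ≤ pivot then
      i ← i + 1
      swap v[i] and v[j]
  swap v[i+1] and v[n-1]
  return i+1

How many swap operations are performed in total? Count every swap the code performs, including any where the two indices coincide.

3

pivot=0, i=-1
j=0: 4>0, skip
j=1: -4≤0, i=0, swap(0,1) ⇒ [-4, 4, 5, -2, 7, 6, 0]
j=2: 5>0, skip
j=3: -2≤0, i=1, swap(1,3) ⇒ [-4, -2, 5, 4, 7, 6, 0]
j=4: 7>0, skip
j=5: 6>0, skip
swap(2,6) ⇒ [-4, -2, 0, 4, 7, 6, 5]; return 2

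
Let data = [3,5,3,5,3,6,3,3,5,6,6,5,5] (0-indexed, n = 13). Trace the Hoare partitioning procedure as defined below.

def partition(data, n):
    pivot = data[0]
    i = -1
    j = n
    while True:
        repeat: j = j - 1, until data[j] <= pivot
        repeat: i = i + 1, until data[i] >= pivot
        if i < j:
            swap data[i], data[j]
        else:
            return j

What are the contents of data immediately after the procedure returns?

pivot = data[0] = 3; i = -1, j = 13
j→7 (data[7]=3≤3), i→0 (data[0]=3≥3); i<j, swap → [3,5,3,5,3,6,3,3,5,6,6,5,5]
j→6 (data[6]=3≤3), i→1 (data[1]=5≥3); i<j, swap → [3,3,3,5,3,6,5,3,5,6,6,5,5]
j→4 (data[4]=3≤3), i→2 (data[2]=3≥3); i<j, swap → [3,3,3,5,3,6,5,3,5,6,6,5,5]
j→2, i→3; i≥j, return j=2. data = [3,3,3,5,3,6,5,3,5,6,6,5,5]

[3,3,3,5,3,6,5,3,5,6,6,5,5]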